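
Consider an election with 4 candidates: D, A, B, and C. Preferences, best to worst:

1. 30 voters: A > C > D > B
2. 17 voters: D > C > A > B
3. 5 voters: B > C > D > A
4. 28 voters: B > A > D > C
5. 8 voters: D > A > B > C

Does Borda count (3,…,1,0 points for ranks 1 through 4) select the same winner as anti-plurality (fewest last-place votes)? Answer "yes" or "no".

Borda — scores: D 138, A 179, B 107, C 104. Winner: A.
Anti-plurality — last-place votes: D 0, A 5, B 47, C 36. Winner: D.
The two methods disagree.

no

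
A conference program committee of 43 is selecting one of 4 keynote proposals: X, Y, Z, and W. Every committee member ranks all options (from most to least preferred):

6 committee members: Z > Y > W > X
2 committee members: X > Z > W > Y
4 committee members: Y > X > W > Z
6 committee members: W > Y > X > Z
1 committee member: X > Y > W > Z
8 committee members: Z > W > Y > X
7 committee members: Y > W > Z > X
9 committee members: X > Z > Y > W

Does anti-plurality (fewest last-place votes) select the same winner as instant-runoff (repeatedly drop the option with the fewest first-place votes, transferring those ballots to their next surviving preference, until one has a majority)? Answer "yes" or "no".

Anti-plurality — last-place votes: X 21, Y 2, Z 11, W 9. Winner: Y.
Instant-runoff — R1 X 12, Y 11, Z 14, W 6 (W out); R2 X 12, Y 17, Z 14 (X out); R3 Y 18, Z 25 (Z winner). Winner: Z.
The two methods disagree.

no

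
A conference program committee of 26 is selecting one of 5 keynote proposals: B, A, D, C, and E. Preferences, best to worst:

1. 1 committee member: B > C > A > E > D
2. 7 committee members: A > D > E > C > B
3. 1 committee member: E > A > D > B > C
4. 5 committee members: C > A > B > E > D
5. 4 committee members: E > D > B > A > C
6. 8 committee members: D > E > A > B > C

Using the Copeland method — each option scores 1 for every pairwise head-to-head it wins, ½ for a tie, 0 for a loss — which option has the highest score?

B: beats C; loses to A, D, and E → score 1.
A: beats B, D, and C; ties E → score 3.5.
D: beats B, C, and E; loses to A → score 3.
C: loses to B, A, D, and E → score 0.
E: beats B and C; ties A; loses to D → score 2.5.
A has the best pairwise record.

A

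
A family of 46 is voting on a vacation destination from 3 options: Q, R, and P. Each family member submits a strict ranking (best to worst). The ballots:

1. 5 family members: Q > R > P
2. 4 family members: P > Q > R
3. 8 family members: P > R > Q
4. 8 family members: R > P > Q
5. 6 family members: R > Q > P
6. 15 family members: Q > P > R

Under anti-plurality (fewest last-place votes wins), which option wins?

Last-place votes: Q 16, R 19, P 11.
P is ranked last by the fewest voters, so P wins.

P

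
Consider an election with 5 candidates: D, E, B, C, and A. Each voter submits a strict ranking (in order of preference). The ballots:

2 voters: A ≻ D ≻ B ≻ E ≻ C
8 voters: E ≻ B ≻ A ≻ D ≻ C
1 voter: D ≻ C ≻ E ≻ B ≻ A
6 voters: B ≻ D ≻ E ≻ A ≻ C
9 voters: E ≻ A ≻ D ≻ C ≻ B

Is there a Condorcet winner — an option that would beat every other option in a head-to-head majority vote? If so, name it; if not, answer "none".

E

E vs D: 17–9 for E.
E vs B: 18–8 for E.
E vs C: 25–1 for E.
E vs A: 24–2 for E.
E beats every other option head-to-head.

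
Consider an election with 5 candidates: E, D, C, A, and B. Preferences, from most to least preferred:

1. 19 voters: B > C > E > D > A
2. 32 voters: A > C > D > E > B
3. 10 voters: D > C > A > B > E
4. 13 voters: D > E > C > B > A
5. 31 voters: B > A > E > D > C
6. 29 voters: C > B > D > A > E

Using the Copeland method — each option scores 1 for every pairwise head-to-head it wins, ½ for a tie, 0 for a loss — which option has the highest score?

E: loses to D, C, A, and B → score 0.
D: beats E and A; loses to C and B → score 2.
C: beats E, D, A, and B → score 4.
A: beats E; loses to D, C, and B → score 1.
B: beats E, D, and A; loses to C → score 3.
C has the best pairwise record.

C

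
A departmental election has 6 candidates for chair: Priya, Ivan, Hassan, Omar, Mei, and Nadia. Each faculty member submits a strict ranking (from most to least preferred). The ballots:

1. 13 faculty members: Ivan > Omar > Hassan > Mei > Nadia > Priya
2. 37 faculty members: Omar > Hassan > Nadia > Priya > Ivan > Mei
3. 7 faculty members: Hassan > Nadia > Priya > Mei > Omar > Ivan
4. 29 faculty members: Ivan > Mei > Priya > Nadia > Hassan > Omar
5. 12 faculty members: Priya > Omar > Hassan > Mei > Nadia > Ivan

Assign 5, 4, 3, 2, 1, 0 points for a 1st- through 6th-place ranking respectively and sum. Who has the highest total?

Priya: 13·0 + 37·2 + 7·3 + 29·3 + 12·5 = 242
Ivan: 13·5 + 37·1 + 7·0 + 29·5 + 12·0 = 247
Hassan: 13·3 + 37·4 + 7·5 + 29·1 + 12·3 = 287
Omar: 13·4 + 37·5 + 7·1 + 29·0 + 12·4 = 292
Mei: 13·2 + 37·0 + 7·2 + 29·4 + 12·2 = 180
Nadia: 13·1 + 37·3 + 7·4 + 29·2 + 12·1 = 222
Omar has the highest Borda score (292).

Omar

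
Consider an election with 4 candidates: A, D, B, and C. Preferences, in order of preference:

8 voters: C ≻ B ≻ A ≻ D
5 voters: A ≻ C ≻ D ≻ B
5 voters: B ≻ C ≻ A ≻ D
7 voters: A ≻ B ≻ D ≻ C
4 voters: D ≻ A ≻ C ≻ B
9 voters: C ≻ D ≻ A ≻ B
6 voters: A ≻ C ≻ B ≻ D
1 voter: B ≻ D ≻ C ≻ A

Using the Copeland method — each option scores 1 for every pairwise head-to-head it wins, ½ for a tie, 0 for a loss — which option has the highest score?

A: beats D and B; loses to C → score 2.
D: loses to A, B, and C → score 0.
B: beats D; loses to A and C → score 1.
C: beats A, D, and B → score 3.
C has the best pairwise record.

C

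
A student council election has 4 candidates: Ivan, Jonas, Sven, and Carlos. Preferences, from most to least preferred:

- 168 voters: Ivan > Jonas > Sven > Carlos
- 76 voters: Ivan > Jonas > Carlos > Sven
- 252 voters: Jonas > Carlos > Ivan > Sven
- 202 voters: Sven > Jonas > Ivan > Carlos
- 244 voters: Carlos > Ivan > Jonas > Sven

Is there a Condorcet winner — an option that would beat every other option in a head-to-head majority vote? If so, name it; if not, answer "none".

none

Checking pairwise contests:
Carlos beats Ivan 496–446.
Ivan beats Jonas 488–454.
Ivan beats Sven 740–202.
Jonas beats Carlos 698–244.
Every option loses at least one head-to-head, so there is no Condorcet winner.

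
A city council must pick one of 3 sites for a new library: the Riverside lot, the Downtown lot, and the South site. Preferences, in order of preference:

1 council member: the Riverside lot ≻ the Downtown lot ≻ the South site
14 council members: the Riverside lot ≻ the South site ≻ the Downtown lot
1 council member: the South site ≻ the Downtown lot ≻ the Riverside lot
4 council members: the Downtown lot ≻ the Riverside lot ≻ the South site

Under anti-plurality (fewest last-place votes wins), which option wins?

Last-place votes: the Riverside lot 1, the Downtown lot 14, the South site 5.
the Riverside lot is ranked last by the fewest voters, so the Riverside lot wins.

the Riverside lot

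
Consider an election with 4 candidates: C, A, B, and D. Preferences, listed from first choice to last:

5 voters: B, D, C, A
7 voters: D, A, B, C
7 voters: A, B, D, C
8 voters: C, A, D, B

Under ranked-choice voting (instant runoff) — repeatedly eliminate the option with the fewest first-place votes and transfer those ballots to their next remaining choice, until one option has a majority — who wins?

Round 1: C 8, A 7, B 5, D 7. Eliminate B.
Round 2: C 8, A 7, D 12. Eliminate A.
Round 3: C 8, D 19. D has a majority.

D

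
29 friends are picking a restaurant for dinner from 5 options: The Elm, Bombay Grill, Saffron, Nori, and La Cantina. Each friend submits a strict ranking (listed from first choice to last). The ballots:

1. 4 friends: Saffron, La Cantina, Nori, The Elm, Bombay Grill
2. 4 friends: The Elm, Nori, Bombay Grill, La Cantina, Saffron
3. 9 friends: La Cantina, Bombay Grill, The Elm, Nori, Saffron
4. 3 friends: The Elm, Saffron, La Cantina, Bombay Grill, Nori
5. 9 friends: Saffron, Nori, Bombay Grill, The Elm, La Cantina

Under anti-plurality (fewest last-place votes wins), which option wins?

The Elm

Last-place votes: The Elm 0, Bombay Grill 4, Saffron 13, Nori 3, La Cantina 9.
The Elm is ranked last by the fewest voters, so The Elm wins.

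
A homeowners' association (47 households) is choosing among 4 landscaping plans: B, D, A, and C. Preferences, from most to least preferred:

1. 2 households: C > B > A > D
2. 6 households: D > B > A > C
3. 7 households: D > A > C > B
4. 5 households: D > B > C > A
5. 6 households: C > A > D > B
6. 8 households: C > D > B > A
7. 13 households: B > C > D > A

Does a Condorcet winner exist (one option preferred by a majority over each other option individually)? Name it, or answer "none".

Checking pairwise contests:
D beats B 32–15.
C beats D 29–18.
B beats A 34–13.
B beats C 24–23.
Every option loses at least one head-to-head, so there is no Condorcet winner.

none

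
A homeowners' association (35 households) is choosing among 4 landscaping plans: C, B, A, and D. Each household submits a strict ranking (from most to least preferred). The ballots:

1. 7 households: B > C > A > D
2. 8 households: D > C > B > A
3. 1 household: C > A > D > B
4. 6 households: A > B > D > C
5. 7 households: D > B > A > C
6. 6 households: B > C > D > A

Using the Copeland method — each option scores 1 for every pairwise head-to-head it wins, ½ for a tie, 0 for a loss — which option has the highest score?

C: beats A; loses to B and D → score 1.
B: beats C, A, and D → score 3.
A: loses to C, B, and D → score 0.
D: beats C and A; loses to B → score 2.
B has the best pairwise record.

B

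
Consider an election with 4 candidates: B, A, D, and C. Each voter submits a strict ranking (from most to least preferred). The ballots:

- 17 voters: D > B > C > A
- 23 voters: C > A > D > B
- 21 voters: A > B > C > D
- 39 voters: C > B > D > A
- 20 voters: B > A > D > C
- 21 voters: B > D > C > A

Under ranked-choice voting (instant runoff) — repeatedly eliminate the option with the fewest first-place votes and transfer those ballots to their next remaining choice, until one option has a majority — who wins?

B

Round 1: B 41, A 21, D 17, C 62. Eliminate D.
Round 2: B 58, A 21, C 62. Eliminate A.
Round 3: B 79, C 62. B has a majority.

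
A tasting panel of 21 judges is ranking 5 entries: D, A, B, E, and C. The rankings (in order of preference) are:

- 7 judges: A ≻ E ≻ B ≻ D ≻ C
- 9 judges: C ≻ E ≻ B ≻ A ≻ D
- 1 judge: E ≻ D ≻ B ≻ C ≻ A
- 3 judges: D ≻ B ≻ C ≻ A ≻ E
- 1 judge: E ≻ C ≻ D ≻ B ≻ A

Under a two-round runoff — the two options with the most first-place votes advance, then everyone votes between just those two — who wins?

Round 1 first-place votes: D 3, A 7, B 0, E 2, C 9.
C and A advance.
Runoff: C is preferred to A by 14 voters; A by 7.
C wins the runoff.

C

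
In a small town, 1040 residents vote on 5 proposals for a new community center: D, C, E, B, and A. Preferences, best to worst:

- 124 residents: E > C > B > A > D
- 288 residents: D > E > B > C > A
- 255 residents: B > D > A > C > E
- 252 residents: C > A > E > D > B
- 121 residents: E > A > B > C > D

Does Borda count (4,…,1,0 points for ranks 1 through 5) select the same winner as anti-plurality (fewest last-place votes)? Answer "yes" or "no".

no

Borda — scores: D 2169, C 2044, E 2348, B 2086, A 1753. Winner: E.
Anti-plurality — last-place votes: D 245, C 0, E 255, B 252, A 288. Winner: C.
The two methods disagree.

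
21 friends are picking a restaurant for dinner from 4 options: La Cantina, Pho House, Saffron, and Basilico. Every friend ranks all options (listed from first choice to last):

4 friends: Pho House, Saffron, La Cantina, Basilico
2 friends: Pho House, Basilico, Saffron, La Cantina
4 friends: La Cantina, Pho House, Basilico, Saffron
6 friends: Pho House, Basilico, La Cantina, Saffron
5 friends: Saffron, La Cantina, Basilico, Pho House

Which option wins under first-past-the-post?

First-place votes: La Cantina 4, Pho House 12, Saffron 5, Basilico 0.
Pho House has the most first-place votes.

Pho House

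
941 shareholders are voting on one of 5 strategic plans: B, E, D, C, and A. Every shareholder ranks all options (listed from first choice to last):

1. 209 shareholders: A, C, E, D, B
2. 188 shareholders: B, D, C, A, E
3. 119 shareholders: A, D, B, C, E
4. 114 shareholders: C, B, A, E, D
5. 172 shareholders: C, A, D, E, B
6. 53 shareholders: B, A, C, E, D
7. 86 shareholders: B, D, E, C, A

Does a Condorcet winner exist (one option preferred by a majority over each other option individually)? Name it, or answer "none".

C vs B: 495–446 for C.
C vs E: 855–86 for C.
C vs D: 548–393 for C.
C vs A: 560–381 for C.
C beats every other option head-to-head.

C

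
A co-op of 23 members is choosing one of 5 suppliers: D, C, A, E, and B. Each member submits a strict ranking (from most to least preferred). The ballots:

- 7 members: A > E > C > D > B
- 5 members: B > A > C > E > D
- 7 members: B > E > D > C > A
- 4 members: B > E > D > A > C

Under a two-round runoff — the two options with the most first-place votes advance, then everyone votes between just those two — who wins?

B

Round 1 first-place votes: D 0, C 0, A 7, E 0, B 16.
B and A advance.
Runoff: B is preferred to A by 16 voters; A by 7.
B wins the runoff.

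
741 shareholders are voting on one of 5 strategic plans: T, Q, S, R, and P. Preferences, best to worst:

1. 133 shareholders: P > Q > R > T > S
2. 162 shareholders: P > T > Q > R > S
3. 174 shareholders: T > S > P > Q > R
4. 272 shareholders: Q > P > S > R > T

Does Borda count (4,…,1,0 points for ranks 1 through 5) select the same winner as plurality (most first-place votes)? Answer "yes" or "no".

yes

Borda — scores: T 1315, Q 1985, S 1066, R 700, P 2344. Winner: P.
Plurality — first-place votes: T 174, Q 272, S 0, R 0, P 295. Winner: P.
The two methods agree.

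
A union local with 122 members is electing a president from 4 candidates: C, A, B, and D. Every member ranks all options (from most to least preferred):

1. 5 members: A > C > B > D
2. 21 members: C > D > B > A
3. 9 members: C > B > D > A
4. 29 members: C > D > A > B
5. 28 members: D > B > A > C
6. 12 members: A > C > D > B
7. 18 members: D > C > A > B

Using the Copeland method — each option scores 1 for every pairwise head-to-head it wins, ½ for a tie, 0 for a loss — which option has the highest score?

C

C: beats A, B, and D → score 3.
A: beats B; loses to C and D → score 1.
B: loses to C, A, and D → score 0.
D: beats A and B; loses to C → score 2.
C has the best pairwise record.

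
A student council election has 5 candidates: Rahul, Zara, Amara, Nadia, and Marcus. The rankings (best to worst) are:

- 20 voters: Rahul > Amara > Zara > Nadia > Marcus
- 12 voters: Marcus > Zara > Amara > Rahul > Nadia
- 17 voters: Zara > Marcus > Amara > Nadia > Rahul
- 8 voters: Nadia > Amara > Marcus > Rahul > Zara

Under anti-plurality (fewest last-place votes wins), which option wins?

Amara

Last-place votes: Rahul 17, Zara 8, Amara 0, Nadia 12, Marcus 20.
Amara is ranked last by the fewest voters, so Amara wins.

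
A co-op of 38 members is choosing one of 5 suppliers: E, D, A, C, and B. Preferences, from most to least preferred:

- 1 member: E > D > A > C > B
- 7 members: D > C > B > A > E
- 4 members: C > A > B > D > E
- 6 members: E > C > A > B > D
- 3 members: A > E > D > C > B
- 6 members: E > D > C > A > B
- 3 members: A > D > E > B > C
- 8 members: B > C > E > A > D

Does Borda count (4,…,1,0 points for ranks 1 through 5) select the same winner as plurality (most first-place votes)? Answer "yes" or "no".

no

Borda — scores: E 83, D 68, A 71, C 95, B 63. Winner: C.
Plurality — first-place votes: E 13, D 7, A 6, C 4, B 8. Winner: E.
The two methods disagree.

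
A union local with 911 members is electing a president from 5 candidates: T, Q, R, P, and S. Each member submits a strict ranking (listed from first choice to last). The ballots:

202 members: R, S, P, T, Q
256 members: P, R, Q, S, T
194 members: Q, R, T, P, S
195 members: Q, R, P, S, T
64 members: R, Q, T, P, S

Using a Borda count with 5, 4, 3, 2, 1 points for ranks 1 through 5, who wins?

T: 202·2 + 256·1 + 194·3 + 195·1 + 64·3 = 1629
Q: 202·1 + 256·3 + 194·5 + 195·5 + 64·4 = 3171
R: 202·5 + 256·4 + 194·4 + 195·4 + 64·5 = 3910
P: 202·3 + 256·5 + 194·2 + 195·3 + 64·2 = 2987
S: 202·4 + 256·2 + 194·1 + 195·2 + 64·1 = 1968
R has the highest Borda score (3910).

R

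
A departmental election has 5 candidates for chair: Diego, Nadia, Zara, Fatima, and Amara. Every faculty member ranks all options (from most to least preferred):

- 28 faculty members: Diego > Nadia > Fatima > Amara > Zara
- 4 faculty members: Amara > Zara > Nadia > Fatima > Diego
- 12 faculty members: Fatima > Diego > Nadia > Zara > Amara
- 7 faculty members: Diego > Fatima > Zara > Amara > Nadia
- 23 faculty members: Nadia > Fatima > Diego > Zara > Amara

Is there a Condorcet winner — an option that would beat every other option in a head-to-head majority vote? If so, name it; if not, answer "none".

none

Checking pairwise contests:
Fatima beats Diego 39–35.
Diego beats Nadia 47–27.
Diego beats Zara 70–4.
Nadia beats Fatima 55–19.
Diego beats Amara 70–4.
Every option loses at least one head-to-head, so there is no Condorcet winner.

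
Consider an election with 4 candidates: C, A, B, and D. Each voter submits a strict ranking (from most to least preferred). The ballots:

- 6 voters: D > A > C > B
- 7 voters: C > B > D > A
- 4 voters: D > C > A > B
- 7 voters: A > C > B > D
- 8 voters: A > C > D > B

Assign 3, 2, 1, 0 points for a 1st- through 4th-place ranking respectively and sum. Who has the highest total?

C

C: 6·1 + 7·3 + 4·2 + 7·2 + 8·2 = 65
A: 6·2 + 7·0 + 4·1 + 7·3 + 8·3 = 61
B: 6·0 + 7·2 + 4·0 + 7·1 + 8·0 = 21
D: 6·3 + 7·1 + 4·3 + 7·0 + 8·1 = 45
C has the highest Borda score (65).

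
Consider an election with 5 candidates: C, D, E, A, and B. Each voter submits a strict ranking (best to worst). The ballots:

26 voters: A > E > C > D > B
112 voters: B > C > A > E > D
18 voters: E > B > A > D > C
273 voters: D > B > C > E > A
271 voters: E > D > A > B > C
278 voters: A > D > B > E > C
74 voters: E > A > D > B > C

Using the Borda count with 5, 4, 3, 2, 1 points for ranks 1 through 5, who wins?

C: 26·3 + 112·4 + 18·1 + 273·3 + 271·1 + 278·1 + 74·1 = 1986
D: 26·2 + 112·1 + 18·2 + 273·5 + 271·4 + 278·4 + 74·3 = 3983
E: 26·4 + 112·2 + 18·5 + 273·2 + 271·5 + 278·2 + 74·5 = 3245
A: 26·5 + 112·3 + 18·3 + 273·1 + 271·3 + 278·5 + 74·4 = 3292
B: 26·1 + 112·5 + 18·4 + 273·4 + 271·2 + 278·3 + 74·2 = 3274
D has the highest Borda score (3983).

D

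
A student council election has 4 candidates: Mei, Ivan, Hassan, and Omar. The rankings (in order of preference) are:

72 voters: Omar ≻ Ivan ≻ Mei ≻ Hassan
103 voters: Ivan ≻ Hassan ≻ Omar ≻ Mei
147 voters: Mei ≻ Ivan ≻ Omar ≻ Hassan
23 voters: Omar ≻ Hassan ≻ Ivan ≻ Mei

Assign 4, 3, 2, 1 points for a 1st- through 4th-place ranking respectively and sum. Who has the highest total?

Ivan

Mei: 72·2 + 103·1 + 147·4 + 23·1 = 858
Ivan: 72·3 + 103·4 + 147·3 + 23·2 = 1115
Hassan: 72·1 + 103·3 + 147·1 + 23·3 = 597
Omar: 72·4 + 103·2 + 147·2 + 23·4 = 880
Ivan has the highest Borda score (1115).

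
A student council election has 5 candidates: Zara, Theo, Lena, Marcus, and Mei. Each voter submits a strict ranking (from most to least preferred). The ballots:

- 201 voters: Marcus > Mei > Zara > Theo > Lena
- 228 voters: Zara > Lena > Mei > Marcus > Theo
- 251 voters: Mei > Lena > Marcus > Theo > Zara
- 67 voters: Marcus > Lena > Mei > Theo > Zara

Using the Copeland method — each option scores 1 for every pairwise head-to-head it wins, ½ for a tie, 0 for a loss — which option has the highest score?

Zara: beats Theo and Lena; loses to Marcus and Mei → score 2.
Theo: loses to Zara, Lena, Marcus, and Mei → score 0.
Lena: beats Theo and Marcus; loses to Zara and Mei → score 2.
Marcus: beats Zara and Theo; loses to Lena and Mei → score 2.
Mei: beats Zara, Theo, Lena, and Marcus → score 4.
Mei has the best pairwise record.

Mei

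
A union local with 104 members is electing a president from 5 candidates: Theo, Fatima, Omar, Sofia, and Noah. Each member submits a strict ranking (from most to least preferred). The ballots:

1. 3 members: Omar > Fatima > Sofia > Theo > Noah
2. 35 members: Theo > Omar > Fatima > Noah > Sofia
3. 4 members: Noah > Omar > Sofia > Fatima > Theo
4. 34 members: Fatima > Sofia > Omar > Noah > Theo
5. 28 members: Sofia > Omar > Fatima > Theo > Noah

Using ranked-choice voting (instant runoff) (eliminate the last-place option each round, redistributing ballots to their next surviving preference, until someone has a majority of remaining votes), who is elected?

Round 1: Theo 35, Fatima 34, Omar 3, Sofia 28, Noah 4. Eliminate Omar.
Round 2: Theo 35, Fatima 37, Sofia 28, Noah 4. Eliminate Noah.
Round 3: Theo 35, Fatima 37, Sofia 32. Eliminate Sofia.
Round 4: Theo 35, Fatima 69. Fatima has a majority.

Fatima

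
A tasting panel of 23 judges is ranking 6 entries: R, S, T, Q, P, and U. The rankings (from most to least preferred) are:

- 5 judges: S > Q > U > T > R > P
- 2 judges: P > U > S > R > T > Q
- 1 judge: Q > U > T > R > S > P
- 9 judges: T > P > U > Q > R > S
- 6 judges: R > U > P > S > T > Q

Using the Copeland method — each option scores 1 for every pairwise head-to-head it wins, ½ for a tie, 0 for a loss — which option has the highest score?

U

R: beats S and P; loses to T, Q, and U → score 2.
S: beats T and Q; loses to R, P, and U → score 2.
T: beats R, Q, and P; loses to S and U → score 3.
Q: beats R; loses to S, T, P, and U → score 1.
P: beats S and Q; loses to R, T, and U → score 2.
U: beats R, S, T, Q, and P → score 5.
U has the best pairwise record.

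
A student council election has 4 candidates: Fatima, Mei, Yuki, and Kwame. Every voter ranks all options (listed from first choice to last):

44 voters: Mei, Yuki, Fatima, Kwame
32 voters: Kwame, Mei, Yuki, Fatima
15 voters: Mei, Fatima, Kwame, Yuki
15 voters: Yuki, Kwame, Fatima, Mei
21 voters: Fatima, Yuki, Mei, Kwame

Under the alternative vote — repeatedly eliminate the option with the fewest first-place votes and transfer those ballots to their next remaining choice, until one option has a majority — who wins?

Round 1: Fatima 21, Mei 59, Yuki 15, Kwame 32. Eliminate Yuki.
Round 2: Fatima 21, Mei 59, Kwame 47. Eliminate Fatima.
Round 3: Mei 80, Kwame 47. Mei has a majority.

Mei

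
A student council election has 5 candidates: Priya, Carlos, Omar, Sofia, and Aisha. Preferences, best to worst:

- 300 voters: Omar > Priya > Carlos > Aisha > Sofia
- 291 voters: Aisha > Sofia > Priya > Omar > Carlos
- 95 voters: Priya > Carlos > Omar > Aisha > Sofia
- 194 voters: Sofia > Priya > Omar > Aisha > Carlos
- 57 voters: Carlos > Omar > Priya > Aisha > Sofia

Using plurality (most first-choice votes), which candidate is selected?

First-place votes: Priya 95, Carlos 57, Omar 300, Sofia 194, Aisha 291.
Omar has the most first-place votes.

Omar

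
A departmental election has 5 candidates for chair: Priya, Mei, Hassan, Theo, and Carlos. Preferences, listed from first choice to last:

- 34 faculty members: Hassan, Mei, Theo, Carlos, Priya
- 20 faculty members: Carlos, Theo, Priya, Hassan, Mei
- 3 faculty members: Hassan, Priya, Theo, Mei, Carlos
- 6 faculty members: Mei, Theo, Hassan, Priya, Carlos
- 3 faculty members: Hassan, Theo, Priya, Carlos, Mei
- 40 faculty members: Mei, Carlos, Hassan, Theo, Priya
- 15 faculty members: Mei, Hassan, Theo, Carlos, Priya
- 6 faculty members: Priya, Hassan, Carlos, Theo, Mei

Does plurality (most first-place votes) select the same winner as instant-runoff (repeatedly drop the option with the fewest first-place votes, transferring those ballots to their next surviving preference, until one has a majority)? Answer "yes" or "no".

no

Plurality — first-place votes: Priya 6, Mei 61, Hassan 40, Theo 0, Carlos 20. Winner: Mei.
Instant-runoff — R1 Priya 6, Mei 61, Hassan 40, Theo 0, Carlos 20 (Theo out); R2 Priya 6, Mei 61, Hassan 40, Carlos 20 (Priya out); R3 Mei 61, Hassan 46, Carlos 20 (Carlos out); R4 Mei 61, Hassan 66 (Hassan winner). Winner: Hassan.
The two methods disagree.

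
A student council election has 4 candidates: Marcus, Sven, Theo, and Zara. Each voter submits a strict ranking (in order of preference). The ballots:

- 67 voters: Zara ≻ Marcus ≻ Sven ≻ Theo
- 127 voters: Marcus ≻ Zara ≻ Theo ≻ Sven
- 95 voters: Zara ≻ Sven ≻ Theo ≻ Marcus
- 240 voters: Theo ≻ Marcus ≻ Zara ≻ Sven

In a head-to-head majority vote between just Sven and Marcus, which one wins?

Voters preferring Sven to Marcus: 95; preferring Marcus to Sven: 434.
Marcus wins the head-to-head.

Marcus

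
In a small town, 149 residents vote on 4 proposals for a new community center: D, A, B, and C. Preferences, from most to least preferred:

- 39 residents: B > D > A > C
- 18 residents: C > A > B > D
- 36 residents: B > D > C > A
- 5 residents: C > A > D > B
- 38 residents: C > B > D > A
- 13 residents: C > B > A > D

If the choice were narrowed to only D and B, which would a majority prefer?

Voters preferring D to B: 5; preferring B to D: 144.
B wins the head-to-head.

B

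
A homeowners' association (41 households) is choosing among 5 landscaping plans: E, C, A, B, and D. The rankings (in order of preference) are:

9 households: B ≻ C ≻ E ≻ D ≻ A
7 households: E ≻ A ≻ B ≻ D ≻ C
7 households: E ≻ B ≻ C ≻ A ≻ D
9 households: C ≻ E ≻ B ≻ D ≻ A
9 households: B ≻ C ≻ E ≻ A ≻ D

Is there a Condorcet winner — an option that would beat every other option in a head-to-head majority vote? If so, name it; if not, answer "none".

none

Checking pairwise contests:
C beats E 27–14.
B beats C 32–9.
E beats A 41–0.
E beats B 23–18.
E beats D 41–0.
Every option loses at least one head-to-head, so there is no Condorcet winner.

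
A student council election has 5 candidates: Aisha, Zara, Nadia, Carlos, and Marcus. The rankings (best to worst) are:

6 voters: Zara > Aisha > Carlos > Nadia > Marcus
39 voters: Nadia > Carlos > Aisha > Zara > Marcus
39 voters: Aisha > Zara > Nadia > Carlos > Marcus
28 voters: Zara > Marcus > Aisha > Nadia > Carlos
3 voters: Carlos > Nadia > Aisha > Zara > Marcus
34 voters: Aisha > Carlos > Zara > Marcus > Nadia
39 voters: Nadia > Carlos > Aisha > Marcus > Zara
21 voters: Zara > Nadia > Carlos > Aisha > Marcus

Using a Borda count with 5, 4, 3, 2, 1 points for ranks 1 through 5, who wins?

Aisha: 6·4 + 39·3 + 39·5 + 28·3 + 3·3 + 34·5 + 39·3 + 21·2 = 758
Zara: 6·5 + 39·2 + 39·4 + 28·5 + 3·2 + 34·3 + 39·1 + 21·5 = 656
Nadia: 6·2 + 39·5 + 39·3 + 28·2 + 3·4 + 34·1 + 39·5 + 21·4 = 705
Carlos: 6·3 + 39·4 + 39·2 + 28·1 + 3·5 + 34·4 + 39·4 + 21·3 = 650
Marcus: 6·1 + 39·1 + 39·1 + 28·4 + 3·1 + 34·2 + 39·2 + 21·1 = 366
Aisha has the highest Borda score (758).

Aisha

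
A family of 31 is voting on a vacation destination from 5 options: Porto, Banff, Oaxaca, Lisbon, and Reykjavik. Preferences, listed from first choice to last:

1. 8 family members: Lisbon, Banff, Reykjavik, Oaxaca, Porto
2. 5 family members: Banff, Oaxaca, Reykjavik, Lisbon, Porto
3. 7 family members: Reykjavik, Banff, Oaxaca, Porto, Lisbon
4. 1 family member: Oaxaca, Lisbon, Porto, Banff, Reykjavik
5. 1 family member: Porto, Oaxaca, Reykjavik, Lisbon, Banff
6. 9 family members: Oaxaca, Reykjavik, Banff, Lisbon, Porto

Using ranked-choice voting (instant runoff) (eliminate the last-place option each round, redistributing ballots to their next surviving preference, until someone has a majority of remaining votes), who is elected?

Round 1: Porto 1, Banff 5, Oaxaca 10, Lisbon 8, Reykjavik 7. Eliminate Porto.
Round 2: Banff 5, Oaxaca 11, Lisbon 8, Reykjavik 7. Eliminate Banff.
Round 3: Oaxaca 16, Lisbon 8, Reykjavik 7. Oaxaca has a majority.

Oaxaca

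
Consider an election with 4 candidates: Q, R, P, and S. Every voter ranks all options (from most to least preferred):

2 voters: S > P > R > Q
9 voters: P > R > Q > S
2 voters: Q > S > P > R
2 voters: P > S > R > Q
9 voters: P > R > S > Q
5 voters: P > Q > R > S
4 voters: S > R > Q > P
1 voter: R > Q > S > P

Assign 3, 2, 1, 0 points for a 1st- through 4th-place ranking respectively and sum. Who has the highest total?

P

Q: 2·0 + 9·1 + 2·3 + 2·0 + 9·0 + 5·2 + 4·1 + 1·2 = 31
R: 2·1 + 9·2 + 2·0 + 2·1 + 9·2 + 5·1 + 4·2 + 1·3 = 56
P: 2·2 + 9·3 + 2·1 + 2·3 + 9·3 + 5·3 + 4·0 + 1·0 = 81
S: 2·3 + 9·0 + 2·2 + 2·2 + 9·1 + 5·0 + 4·3 + 1·1 = 36
P has the highest Borda score (81).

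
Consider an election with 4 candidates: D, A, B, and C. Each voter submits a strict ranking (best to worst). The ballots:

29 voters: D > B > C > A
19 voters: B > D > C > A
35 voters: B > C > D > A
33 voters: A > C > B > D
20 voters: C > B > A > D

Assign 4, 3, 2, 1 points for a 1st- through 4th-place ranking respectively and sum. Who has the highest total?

B

D: 29·4 + 19·3 + 35·2 + 33·1 + 20·1 = 296
A: 29·1 + 19·1 + 35·1 + 33·4 + 20·2 = 255
B: 29·3 + 19·4 + 35·4 + 33·2 + 20·3 = 429
C: 29·2 + 19·2 + 35·3 + 33·3 + 20·4 = 380
B has the highest Borda score (429).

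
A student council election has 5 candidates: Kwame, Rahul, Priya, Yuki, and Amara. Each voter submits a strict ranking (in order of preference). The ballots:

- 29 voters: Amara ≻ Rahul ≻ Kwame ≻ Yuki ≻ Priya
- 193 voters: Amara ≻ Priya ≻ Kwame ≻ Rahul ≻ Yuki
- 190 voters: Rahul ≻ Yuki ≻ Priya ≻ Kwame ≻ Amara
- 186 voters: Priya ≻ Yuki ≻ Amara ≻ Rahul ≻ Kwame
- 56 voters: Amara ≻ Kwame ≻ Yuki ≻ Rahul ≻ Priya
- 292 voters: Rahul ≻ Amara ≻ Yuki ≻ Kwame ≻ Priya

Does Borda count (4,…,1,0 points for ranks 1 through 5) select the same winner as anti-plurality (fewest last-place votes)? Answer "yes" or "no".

Borda — scores: Kwame 1094, Rahul 2450, Priya 1703, Yuki 1853, Amara 2360. Winner: Rahul.
Anti-plurality — last-place votes: Kwame 186, Rahul 0, Priya 377, Yuki 193, Amara 190. Winner: Rahul.
The two methods agree.

yes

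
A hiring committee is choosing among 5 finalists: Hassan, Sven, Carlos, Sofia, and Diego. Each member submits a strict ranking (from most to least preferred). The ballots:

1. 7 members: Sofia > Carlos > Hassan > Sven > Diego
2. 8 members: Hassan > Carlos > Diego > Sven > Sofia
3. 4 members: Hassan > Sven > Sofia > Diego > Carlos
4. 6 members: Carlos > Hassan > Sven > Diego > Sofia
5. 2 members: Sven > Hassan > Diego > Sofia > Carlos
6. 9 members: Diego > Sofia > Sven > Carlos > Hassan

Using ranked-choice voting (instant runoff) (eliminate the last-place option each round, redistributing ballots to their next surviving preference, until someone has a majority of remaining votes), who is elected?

Round 1: Hassan 12, Sven 2, Carlos 6, Sofia 7, Diego 9. Eliminate Sven.
Round 2: Hassan 14, Carlos 6, Sofia 7, Diego 9. Eliminate Carlos.
Round 3: Hassan 20, Sofia 7, Diego 9. Hassan has a majority.

Hassan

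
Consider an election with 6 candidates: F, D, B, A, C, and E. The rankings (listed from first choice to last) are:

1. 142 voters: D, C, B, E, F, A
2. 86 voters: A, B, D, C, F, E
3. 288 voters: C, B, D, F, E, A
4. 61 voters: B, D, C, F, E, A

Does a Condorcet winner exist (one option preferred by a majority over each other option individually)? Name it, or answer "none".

none

Checking pairwise contests:
D beats F 577–0.
B beats D 435–142.
C beats B 430–147.
F beats A 491–86.
D beats C 289–288.
F beats E 435–142.
Every option loses at least one head-to-head, so there is no Condorcet winner.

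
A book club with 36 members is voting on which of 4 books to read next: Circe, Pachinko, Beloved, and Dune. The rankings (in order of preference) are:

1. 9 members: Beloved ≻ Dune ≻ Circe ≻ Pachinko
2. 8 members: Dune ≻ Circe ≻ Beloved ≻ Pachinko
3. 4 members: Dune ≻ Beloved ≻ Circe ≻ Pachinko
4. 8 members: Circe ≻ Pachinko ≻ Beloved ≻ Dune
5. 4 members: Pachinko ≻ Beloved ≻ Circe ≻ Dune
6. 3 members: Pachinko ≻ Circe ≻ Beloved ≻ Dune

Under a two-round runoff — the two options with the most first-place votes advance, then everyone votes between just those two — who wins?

Round 1 first-place votes: Circe 8, Pachinko 7, Beloved 9, Dune 12.
Dune and Beloved advance.
Runoff: Dune is preferred to Beloved by 12 voters; Beloved by 24.
Beloved wins the runoff.

Beloved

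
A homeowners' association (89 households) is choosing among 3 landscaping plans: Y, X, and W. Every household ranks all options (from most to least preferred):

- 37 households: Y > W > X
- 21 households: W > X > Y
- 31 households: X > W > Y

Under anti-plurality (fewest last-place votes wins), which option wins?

W

Last-place votes: Y 52, X 37, W 0.
W is ranked last by the fewest voters, so W wins.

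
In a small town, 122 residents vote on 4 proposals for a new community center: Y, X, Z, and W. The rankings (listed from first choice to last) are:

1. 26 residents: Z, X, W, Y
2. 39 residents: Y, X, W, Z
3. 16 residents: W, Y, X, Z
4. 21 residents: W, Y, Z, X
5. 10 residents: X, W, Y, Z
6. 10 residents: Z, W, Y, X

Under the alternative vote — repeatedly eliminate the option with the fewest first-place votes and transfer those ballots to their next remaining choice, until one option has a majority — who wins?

W

Round 1: Y 39, X 10, Z 36, W 37. Eliminate X.
Round 2: Y 39, Z 36, W 47. Eliminate Z.
Round 3: Y 39, W 83. W has a majority.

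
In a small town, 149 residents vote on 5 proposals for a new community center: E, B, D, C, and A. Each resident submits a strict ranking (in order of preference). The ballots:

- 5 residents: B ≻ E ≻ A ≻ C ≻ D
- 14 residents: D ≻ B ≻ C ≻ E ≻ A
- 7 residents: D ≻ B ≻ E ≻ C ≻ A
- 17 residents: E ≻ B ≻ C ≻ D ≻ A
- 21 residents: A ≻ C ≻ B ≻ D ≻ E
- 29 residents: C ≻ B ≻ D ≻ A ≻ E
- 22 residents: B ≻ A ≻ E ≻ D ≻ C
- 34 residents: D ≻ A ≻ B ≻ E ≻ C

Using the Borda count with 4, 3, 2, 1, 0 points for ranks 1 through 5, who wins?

E: 5·3 + 14·1 + 7·2 + 17·4 + 21·0 + 29·0 + 22·2 + 34·1 = 189
B: 5·4 + 14·3 + 7·3 + 17·3 + 21·2 + 29·3 + 22·4 + 34·2 = 419
D: 5·0 + 14·4 + 7·4 + 17·1 + 21·1 + 29·2 + 22·1 + 34·4 = 338
C: 5·1 + 14·2 + 7·1 + 17·2 + 21·3 + 29·4 + 22·0 + 34·0 = 253
A: 5·2 + 14·0 + 7·0 + 17·0 + 21·4 + 29·1 + 22·3 + 34·3 = 291
B has the highest Borda score (419).

B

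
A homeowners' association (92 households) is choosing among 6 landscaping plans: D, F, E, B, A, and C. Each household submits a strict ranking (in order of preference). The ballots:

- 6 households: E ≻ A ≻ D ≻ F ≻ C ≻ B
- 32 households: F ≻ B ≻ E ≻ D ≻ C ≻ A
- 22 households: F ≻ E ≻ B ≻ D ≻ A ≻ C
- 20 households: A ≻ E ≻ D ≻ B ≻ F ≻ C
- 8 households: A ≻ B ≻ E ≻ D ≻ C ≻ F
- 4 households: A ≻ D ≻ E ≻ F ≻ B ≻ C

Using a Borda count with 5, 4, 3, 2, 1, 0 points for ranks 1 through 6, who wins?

D: 6·3 + 32·2 + 22·2 + 20·3 + 8·2 + 4·4 = 218
F: 6·2 + 32·5 + 22·5 + 20·1 + 8·0 + 4·2 = 310
E: 6·5 + 32·3 + 22·4 + 20·4 + 8·3 + 4·3 = 330
B: 6·0 + 32·4 + 22·3 + 20·2 + 8·4 + 4·1 = 270
A: 6·4 + 32·0 + 22·1 + 20·5 + 8·5 + 4·5 = 206
C: 6·1 + 32·1 + 22·0 + 20·0 + 8·1 + 4·0 = 46
E has the highest Borda score (330).

E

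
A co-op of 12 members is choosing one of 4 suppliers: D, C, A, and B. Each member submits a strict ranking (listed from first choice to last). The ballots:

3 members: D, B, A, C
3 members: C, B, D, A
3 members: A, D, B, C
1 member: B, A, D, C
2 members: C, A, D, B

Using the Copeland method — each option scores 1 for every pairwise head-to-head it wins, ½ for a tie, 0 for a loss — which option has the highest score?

D

D: beats C and B; ties A → score 2.5.
C: loses to D, A, and B → score 0.
A: beats C; ties D; loses to B → score 1.5.
B: beats C and A; loses to D → score 2.
D has the best pairwise record.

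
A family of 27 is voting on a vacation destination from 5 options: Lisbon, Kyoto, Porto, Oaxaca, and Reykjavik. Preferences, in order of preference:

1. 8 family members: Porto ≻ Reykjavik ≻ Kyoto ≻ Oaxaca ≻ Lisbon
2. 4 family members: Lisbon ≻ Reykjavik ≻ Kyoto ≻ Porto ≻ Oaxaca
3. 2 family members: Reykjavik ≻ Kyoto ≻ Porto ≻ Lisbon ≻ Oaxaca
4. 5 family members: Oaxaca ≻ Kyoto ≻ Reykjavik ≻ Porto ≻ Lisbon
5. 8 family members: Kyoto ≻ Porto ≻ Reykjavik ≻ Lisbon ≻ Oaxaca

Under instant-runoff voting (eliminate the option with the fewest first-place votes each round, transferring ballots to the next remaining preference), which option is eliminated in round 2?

Round 1: Lisbon 4, Kyoto 8, Porto 8, Oaxaca 5, Reykjavik 2. Eliminate Reykjavik.
Round 2: Lisbon 4, Kyoto 10, Porto 8, Oaxaca 5. Eliminate Lisbon.

Lisbon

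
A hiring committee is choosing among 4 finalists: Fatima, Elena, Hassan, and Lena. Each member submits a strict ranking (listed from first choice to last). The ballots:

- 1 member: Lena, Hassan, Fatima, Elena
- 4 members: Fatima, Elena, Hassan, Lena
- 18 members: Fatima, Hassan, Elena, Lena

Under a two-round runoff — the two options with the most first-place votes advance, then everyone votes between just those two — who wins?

Fatima

Round 1 first-place votes: Fatima 22, Elena 0, Hassan 0, Lena 1.
Fatima and Lena advance.
Runoff: Fatima is preferred to Lena by 22 voters; Lena by 1.
Fatima wins the runoff.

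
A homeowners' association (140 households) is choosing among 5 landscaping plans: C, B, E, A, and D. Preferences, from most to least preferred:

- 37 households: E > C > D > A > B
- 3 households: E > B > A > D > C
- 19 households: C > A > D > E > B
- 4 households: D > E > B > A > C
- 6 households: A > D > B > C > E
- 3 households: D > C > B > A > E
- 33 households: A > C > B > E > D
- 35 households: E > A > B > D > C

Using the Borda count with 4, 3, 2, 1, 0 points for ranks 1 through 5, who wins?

A

C: 37·3 + 3·0 + 19·4 + 4·0 + 6·1 + 3·3 + 33·3 + 35·0 = 301
B: 37·0 + 3·3 + 19·0 + 4·2 + 6·2 + 3·2 + 33·2 + 35·2 = 171
E: 37·4 + 3·4 + 19·1 + 4·3 + 6·0 + 3·0 + 33·1 + 35·4 = 364
A: 37·1 + 3·2 + 19·3 + 4·1 + 6·4 + 3·1 + 33·4 + 35·3 = 368
D: 37·2 + 3·1 + 19·2 + 4·4 + 6·3 + 3·4 + 33·0 + 35·1 = 196
A has the highest Borda score (368).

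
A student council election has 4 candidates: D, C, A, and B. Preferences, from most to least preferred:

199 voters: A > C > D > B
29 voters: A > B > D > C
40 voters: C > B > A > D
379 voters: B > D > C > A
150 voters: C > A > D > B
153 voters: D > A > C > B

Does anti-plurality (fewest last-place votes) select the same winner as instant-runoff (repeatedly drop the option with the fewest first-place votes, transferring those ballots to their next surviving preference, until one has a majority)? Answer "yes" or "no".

no

Anti-plurality — last-place votes: D 40, C 29, A 379, B 502. Winner: C.
Instant-runoff — R1 D 153, C 190, A 228, B 379 (D out); R2 C 190, A 381, B 379 (C out); R3 A 531, B 419 (A winner). Winner: A.
The two methods disagree.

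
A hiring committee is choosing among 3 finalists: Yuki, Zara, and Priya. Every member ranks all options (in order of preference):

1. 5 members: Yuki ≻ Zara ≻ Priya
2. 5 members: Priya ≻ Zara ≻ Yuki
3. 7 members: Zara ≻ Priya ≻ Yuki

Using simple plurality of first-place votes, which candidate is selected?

Zara

First-place votes: Yuki 5, Zara 7, Priya 5.
Zara has the most first-place votes.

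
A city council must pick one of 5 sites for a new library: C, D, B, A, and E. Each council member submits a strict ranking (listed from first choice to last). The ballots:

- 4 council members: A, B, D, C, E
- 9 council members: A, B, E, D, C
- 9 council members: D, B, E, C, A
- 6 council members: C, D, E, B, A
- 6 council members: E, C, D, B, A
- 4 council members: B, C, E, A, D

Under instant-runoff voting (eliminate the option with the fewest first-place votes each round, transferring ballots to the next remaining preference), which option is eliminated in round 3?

Round 1: C 6, D 9, B 4, A 13, E 6. Eliminate B.
Round 2: C 10, D 9, A 13, E 6. Eliminate E.
Round 3: C 16, D 9, A 13. Eliminate D.

D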